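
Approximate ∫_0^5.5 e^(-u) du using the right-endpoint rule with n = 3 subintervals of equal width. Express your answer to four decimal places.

Δu = (5.5 − 0)/3 = 11/6.
Right endpoints: 11/6, 11/3, 5.5.
f(11/6) ≈ 0.1599, f(11/3) ≈ 0.0256, f(5.5) ≈ 0.0041.
Sum = Δu · [f(11/6) + f(11/3) + f(5.5)].
Sum ≈ 0.3475.

0.3475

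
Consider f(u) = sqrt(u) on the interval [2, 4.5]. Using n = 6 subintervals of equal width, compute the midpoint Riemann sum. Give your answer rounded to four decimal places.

4.4792

Δu = (4.5 − 2)/6 = 5/12.
Midpoints: 53/24, 2.625, 73/24, 83/24, 3.875, 103/24.
f(53/24) ≈ 1.4860, f(2.625) ≈ 1.6202, f(73/24) ≈ 1.7440, f(83/24) ≈ 1.8597, f(3.875) ≈ 1.9685, f(103/24) ≈ 2.0716.
Sum = Δu · [f(53/24) + f(2.625) + f(73/24) + ...].
Sum ≈ 4.4792.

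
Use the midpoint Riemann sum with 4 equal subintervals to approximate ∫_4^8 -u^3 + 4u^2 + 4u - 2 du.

Δu = (8 − 4)/4 = 1.
Midpoints: 4.5, 5.5, 6.5, 7.5.
f(4.5) = 5.875, f(5.5) = -25.375, f(6.5) = -81.625, f(7.5) = -168.875.
Sum = Δu · [f(4.5) + f(5.5) + f(6.5) + f(7.5)].
Sum = -270.

-270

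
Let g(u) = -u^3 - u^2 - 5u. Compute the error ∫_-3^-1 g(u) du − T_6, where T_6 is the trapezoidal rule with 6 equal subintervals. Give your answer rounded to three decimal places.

Exact integral: ∫_-3^-1 g(u) du ≈ 31.33333.
T_6 ≈ 31.51852.
Error ≈ 31.33333 − 31.51852 ≈ -0.185.

-0.185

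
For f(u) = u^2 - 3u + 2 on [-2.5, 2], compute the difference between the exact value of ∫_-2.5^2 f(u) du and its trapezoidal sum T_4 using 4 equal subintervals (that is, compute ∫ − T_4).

Exact integral: ∫_-2.5^2 f(u) du = 20.25.
T_4 = 21.19921875.
Error = 20.25 − 21.19921875 = -0.94921875.

-0.94921875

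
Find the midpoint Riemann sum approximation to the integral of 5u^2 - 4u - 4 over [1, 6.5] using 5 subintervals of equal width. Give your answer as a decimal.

Δu = (6.5 − 1)/5 = 1.1.
Midpoints: 1.55, 2.65, 3.75, 4.85, 5.95.
f(1.55) = 1.8125, f(2.65) = 20.5125, f(3.75) = 51.3125, f(4.85) = 94.2125, f(5.95) = 149.2125.
Sum = Δu · [f(1.55) + f(2.65) + f(3.75) + f(4.85) + f(5.95)].
Sum = 348.76875.

348.76875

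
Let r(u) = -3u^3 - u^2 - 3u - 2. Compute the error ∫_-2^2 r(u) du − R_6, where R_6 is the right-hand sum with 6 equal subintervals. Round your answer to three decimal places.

Exact integral: ∫_-2^2 r(u) du ≈ -13.33333.
R_6 ≈ -33.62963.
Error ≈ -13.33333 − (-33.62963) ≈ 20.296.

20.296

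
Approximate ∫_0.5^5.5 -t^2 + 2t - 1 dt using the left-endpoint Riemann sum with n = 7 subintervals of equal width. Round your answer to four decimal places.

Δt = (5.5 − 0.5)/7 = 5/7.
Left endpoints: 0.5, 17/14, 27/14, 37/14, 47/14, 57/14, 67/14.
f(0.5) = -0.25, f(17/14) = -9/196, f(27/14) = -169/196, f(37/14) = -529/196, f(47/14) = -1089/196, f(57/14) = -1849/196, f(67/14) = -2809/196.
Sum = Δt · [f(0.5) + f(17/14) + f(27/14) + ...].
Sum ≈ -23.6990.

-23.6990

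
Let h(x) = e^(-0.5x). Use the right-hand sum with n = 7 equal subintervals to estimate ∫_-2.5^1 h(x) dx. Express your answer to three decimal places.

Δx = (1 − (-2.5))/7 = 0.5.
Right endpoints: -2, -1.5, -1, -0.5, 0, 0.5, 1.
h(-2) ≈ 2.718, h(-1.5) ≈ 2.117, h(-1) ≈ 1.649, h(-0.5) ≈ 1.284, h(0) ≈ 1.000, h(0.5) ≈ 0.779, h(1) ≈ 0.607.
Sum = Δx · [h(-2) + h(-1.5) + h(-1) + ...].
Sum ≈ 5.077.

5.077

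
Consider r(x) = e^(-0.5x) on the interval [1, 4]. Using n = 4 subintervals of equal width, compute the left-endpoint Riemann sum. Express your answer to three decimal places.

Δx = (4 − 1)/4 = 0.75.
Left endpoints: 1, 1.75, 2.5, 3.25.
r(1) ≈ 0.607, r(1.75) ≈ 0.417, r(2.5) ≈ 0.287, r(3.25) ≈ 0.197.
Sum = Δx · [r(1) + r(1.75) + r(2.5) + r(3.25)].
Sum ≈ 1.130.

1.130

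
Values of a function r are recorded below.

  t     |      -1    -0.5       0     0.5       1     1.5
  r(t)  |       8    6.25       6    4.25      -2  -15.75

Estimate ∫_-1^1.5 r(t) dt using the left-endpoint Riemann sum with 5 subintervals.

Δt = 0.5.
Sum = 0.5·[8 + 6.25 + 6 + 4.25 + (-2)] = 11.25.

11.25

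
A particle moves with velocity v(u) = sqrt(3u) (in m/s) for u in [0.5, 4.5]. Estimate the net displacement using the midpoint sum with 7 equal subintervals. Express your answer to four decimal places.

Δu = (4.5 − 0.5)/7 = 4/7.
Midpoints: 11/14, 19/14, 27/14, 2.5, 43/14, 51/14, 59/14.
v(11/14) ≈ 1.5353, v(19/14) ≈ 2.0178, v(27/14) ≈ 2.4054, v(2.5) ≈ 2.7386, v(43/14) ≈ 3.0355, v(51/14) ≈ 3.3058, v(59/14) ≈ 3.5557.
Sum = Δu · [v(11/14) + v(19/14) + v(27/14) + ...].
Sum ≈ 10.6252.

10.6252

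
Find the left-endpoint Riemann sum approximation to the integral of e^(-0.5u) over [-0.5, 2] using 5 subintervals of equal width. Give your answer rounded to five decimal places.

2.07086

Δu = (2 − (-0.5))/5 = 0.5.
Left endpoints: -0.5, 0, 0.5, 1, 1.5.
f(-0.5) ≈ 1.28403, f(0) ≈ 1.00000, f(0.5) ≈ 0.77880, f(1) ≈ 0.60653, f(1.5) ≈ 0.47237.
Sum = Δu · [f(-0.5) + f(0) + f(0.5) + f(1) + f(1.5)].
Sum ≈ 2.07086.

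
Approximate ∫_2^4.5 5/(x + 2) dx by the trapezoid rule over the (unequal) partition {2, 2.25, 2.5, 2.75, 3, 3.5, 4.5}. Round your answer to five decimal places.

2.43274

Subinterval widths: 0.25, 0.25, 0.25, 0.25, 0.5, 1.
f(2) = 1.25, f(2.25) = 20/17, f(2.5) = 10/9, f(2.75) = 20/19, f(3) = 1, f(3.5) = 10/11, f(4.5) = 10/13.
On each subinterval the trapezoid contributes (Δx_i/2)·[f(x_{i-1}) + f(x_i)].
Sum ≈ 2.43274.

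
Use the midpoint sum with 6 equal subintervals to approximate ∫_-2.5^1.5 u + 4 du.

14

Δu = (1.5 − (-2.5))/6 = 2/3.
Midpoints: -13/6, -1.5, -5/6, -1/6, 0.5, 7/6.
f(-13/6) = 11/6, f(-1.5) = 2.5, f(-5/6) = 19/6, f(-1/6) = 23/6, f(0.5) = 4.5, f(7/6) = 31/6.
Sum = Δu · [f(-13/6) + f(-1.5) + f(-5/6) + ...].
Sum = 14.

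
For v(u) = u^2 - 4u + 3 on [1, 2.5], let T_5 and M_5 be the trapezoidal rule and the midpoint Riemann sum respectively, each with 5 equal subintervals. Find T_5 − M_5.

0.03375

T_5 = -1.1025.
M_5 = -1.13625.
T_5 − M_5 = 0.03375.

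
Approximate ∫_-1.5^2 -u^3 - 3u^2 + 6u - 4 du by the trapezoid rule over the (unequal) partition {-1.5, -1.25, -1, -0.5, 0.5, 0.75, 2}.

Subinterval widths: 0.25, 0.25, 0.5, 1, 0.25, 1.25.
f(-1.5) = -16.375, f(-1.25) = -14.234375, f(-1) = -12, f(-0.5) = -7.625, f(0.5) = -1.875, f(0.75) = -1.609375, f(2) = -12.
On each subinterval the trapezoid contributes (Δu_i/2)·[f(u_{i-1}) + f(u_i)].
Sum = -25.703125.

-25.703125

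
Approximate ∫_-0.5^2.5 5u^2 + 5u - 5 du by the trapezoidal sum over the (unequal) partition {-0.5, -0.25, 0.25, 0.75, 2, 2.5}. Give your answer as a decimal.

28.203125

Subinterval widths: 0.25, 0.5, 0.5, 1.25, 0.5.
f(-0.5) = -6.25, f(-0.25) = -5.9375, f(0.25) = -3.4375, f(0.75) = 1.5625, f(2) = 25, f(2.5) = 38.75.
On each subinterval the trapezoid contributes (Δu_i/2)·[f(u_{i-1}) + f(u_i)].
Sum = 28.203125.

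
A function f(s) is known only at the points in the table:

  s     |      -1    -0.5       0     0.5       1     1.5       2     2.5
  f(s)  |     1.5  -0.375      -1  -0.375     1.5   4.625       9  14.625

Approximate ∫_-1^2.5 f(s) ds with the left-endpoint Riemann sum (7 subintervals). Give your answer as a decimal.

Δs = 0.5.
Sum = 0.5·[1.5 + (-0.375) + (-1) + (-0.375) + 1.5 + 4.625 + 9] = 7.4375.

7.4375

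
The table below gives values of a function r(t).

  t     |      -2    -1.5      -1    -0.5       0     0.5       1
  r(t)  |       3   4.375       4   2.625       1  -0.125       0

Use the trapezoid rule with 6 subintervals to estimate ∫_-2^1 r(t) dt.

Δt = 0.5.
T_6 = (0.5/2)·[3 + 2·4.375 + 2·4 + 2·2.625 + 2·1 + 2·(-0.125) + 0] = 6.6875.

6.6875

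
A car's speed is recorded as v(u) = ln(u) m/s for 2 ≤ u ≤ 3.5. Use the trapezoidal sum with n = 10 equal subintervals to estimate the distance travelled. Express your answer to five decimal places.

1.49797

Δu = (3.5 − 2)/10 = 0.15.
v(2) ≈ 0.69315, v(2.15) ≈ 0.76547, v(2.3) ≈ 0.83291, v(2.45) ≈ 0.89609, v(2.6) ≈ 0.95551, v(2.75) ≈ 1.01160, v(2.9) ≈ 1.06471, v(3.05) ≈ 1.11514, v(3.2) ≈ 1.16315, v(3.35) ≈ 1.20896, v(3.5) ≈ 1.25276.
T_10 = (Δu/2)·[v(u_0) + 2v(u_1) + ... + 2v(u_{9}) + v(u_10)].
Sum ≈ 1.49797.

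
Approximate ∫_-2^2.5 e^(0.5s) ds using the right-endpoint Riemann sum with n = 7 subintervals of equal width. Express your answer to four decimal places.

Δs = (2.5 − (-2))/7 = 9/14.
Right endpoints: -19/14, -5/7, -1/14, 4/7, 17/14, 13/7, 2.5.
f(-19/14) ≈ 0.5073, f(-5/7) ≈ 0.6997, f(-1/14) ≈ 0.9649, f(4/7) ≈ 1.3307, f(17/14) ≈ 1.8352, f(13/7) ≈ 2.5309, f(2.5) ≈ 3.4903.
Sum = Δs · [f(-19/14) + f(-5/7) + f(-1/14) + ...].
Sum ≈ 7.3023.

7.3023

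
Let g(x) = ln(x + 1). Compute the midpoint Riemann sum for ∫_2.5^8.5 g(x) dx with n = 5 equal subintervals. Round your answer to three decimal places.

Δx = (8.5 − 2.5)/5 = 1.2.
Midpoints: 3.1, 4.3, 5.5, 6.7, 7.9.
g(3.1) ≈ 1.411, g(4.3) ≈ 1.668, g(5.5) ≈ 1.872, g(6.7) ≈ 2.041, g(7.9) ≈ 2.186.
Sum = Δx · [g(3.1) + g(4.3) + g(5.5) + g(6.7) + g(7.9)].
Sum ≈ 11.013.

11.013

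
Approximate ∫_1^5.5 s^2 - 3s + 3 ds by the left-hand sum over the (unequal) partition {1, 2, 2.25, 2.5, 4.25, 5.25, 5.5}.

Subinterval widths: 1, 0.25, 0.25, 1.75, 1, 0.25.
Left endpoints: 1, 2, 2.25, 2.5, 4.25, 5.25.
f(1) = 1, f(2) = 1, f(2.25) = 1.3125, f(2.5) = 1.75, f(4.25) = 8.3125, f(5.25) = 14.8125.
Sum = Σ Δs_i · f(s_i).
Sum = 16.65625.

16.65625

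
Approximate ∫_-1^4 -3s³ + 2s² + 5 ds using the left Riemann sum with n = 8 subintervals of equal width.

Δs = (4 − (-1))/8 = 0.625.
Left endpoints: -1, -0.375, 0.25, 0.875, 1.5, 2.125, 2.75, 3.375.
f(-1) = 10, f(-0.375) = 2785/512, f(0.25) = 5.078125, f(0.875) = 2315/512, f(1.5) = -0.625, f(2.125) = -7555/512, f(2.75) = -42.265625, f(3.375) = -44825/512.
Sum = Δs · [f(-1) + f(-0.375) + f(0.25) + ...].
Sum = -75.09765625.

-75.09765625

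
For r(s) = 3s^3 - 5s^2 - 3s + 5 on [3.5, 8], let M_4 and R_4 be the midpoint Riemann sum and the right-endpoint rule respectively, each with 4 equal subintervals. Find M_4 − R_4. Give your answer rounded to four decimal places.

M_4 ≈ 2100.265137.
R_4 ≈ 2805.336914.
M_4 − R_4 ≈ -705.0718.

-705.0718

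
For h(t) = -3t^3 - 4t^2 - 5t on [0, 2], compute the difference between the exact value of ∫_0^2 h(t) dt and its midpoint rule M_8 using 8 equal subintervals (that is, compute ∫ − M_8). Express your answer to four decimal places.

-0.1354

Exact integral: ∫_0^2 h(t) dt ≈ -32.666667.
M_8 = -32.53125.
Error ≈ -32.666667 − (-32.53125) ≈ -0.1354.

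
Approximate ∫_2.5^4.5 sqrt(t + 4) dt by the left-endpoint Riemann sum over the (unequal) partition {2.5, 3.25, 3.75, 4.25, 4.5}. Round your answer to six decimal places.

5.368435

Subinterval widths: 0.75, 0.5, 0.5, 0.25.
Left endpoints: 2.5, 3.25, 3.75, 4.25.
f(2.5) ≈ 2.549510, f(3.25) ≈ 2.692582, f(3.75) ≈ 2.783882, f(4.25) ≈ 2.872281.
Sum = Σ Δt_i · f(t_i).
Sum ≈ 5.368435.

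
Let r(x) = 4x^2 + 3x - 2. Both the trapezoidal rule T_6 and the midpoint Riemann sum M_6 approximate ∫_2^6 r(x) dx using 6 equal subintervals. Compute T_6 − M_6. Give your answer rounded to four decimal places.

1.7778

T_6 ≈ 318.518519.
M_6 ≈ 316.740741.
T_6 − M_6 ≈ 1.7778.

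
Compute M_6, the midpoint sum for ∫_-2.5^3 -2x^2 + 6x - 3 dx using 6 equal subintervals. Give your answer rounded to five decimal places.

Δx = (3 − (-2.5))/6 = 11/12.
Midpoints: -49/24, -1.125, -5/24, 17/24, 1.625, 61/24.
f(-49/24) = -6793/288, f(-1.125) = -12.28125, f(-5/24) = -1249/288, f(17/24) = 71/288, f(1.625) = 1.46875, f(61/24) = -193/288.
Sum = Δx · [f(-49/24) + f(-1.125) + f(-5/24) + ...].
Sum ≈ -35.89641.

-35.89641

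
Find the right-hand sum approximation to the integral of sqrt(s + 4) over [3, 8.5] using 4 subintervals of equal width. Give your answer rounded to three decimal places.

17.720

Δs = (8.5 − 3)/4 = 1.375.
Right endpoints: 4.375, 5.75, 7.125, 8.5.
f(4.375) ≈ 2.894, f(5.75) ≈ 3.122, f(7.125) ≈ 3.335, f(8.5) ≈ 3.536.
Sum = Δs · [f(4.375) + f(5.75) + f(7.125) + f(8.5)].
Sum ≈ 17.720.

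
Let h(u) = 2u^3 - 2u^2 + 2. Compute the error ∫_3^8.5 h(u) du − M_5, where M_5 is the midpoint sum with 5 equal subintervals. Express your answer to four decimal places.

Exact integral: ∫_3^8.5 h(u) du ≈ 2189.114583.
M_5 = 2171.090625.
Error ≈ 2189.114583 − 2171.090625 ≈ 18.0240.

18.0240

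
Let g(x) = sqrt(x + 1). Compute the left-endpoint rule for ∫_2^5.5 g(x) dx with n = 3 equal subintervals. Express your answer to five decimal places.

7.09648

Δx = (5.5 − 2)/3 = 7/6.
Left endpoints: 2, 19/6, 13/3.
g(2) ≈ 1.73205, g(19/6) ≈ 2.04124, g(13/3) ≈ 2.30940.
Sum = Δx · [g(2) + g(19/6) + g(13/3)].
Sum ≈ 7.09648.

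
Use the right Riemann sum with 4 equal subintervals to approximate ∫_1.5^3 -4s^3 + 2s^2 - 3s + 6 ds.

-78.22265625

Δs = (3 − 1.5)/4 = 0.375.
Right endpoints: 1.875, 2.25, 2.625, 3.
f(1.875) = -18.9609375, f(2.25) = -36.1875, f(2.625) = -60.4453125, f(3) = -93.
Sum = Δs · [f(1.875) + f(2.25) + f(2.625) + f(3)].
Sum = -78.22265625.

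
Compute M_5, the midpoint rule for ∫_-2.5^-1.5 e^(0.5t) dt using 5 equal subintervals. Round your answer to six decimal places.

Δt = (-1.5 − (-2.5))/5 = 0.2.
Midpoints: -2.4, -2.2, -2, -1.8, -1.6.
f(-2.4) ≈ 0.301194, f(-2.2) ≈ 0.332871, f(-2) ≈ 0.367879, f(-1.8) ≈ 0.406570, f(-1.6) ≈ 0.449329.
Sum = Δt · [f(-2.4) + f(-2.2) + f(-2) + f(-1.8) + f(-1.6)].
Sum ≈ 0.371569.

0.371569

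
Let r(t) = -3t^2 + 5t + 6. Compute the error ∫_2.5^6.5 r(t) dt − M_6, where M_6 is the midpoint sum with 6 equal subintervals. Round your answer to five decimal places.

Exact integral: ∫_2.5^6.5 r(t) dt = -145.
M_6 ≈ -144.5555556.
Error ≈ -145 − (-144.5555556) ≈ -0.44444.

-0.44444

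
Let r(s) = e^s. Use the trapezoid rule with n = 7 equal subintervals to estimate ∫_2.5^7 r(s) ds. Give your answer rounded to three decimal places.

Δs = (7 − 2.5)/7 = 9/14.
r(2.5) ≈ 12.182, r(22/7) ≈ 23.170, r(53/14) ≈ 44.067, r(31/7) ≈ 83.812, r(71/14) ≈ 159.402, r(40/7) ≈ 303.168, r(89/14) ≈ 576.597, r(7) ≈ 1096.633.
T_7 = (Δs/2)·[r(s_0) + 2r(s_1) + ... + 2r(s_{6}) + r(s_7)].
Sum ≈ 1121.543.

1121.543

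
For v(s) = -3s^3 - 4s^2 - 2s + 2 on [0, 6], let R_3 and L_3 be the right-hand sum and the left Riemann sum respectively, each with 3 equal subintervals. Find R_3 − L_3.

-1608

R_3 = -2212.
L_3 = -604.
R_3 − L_3 = -1608.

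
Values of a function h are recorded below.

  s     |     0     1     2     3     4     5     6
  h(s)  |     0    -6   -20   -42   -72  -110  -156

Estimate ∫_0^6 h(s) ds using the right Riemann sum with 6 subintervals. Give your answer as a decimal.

Δs = 1.
Sum = 1·[(-6) + (-20) + (-42) + (-72) + (-110) + (-156)] = -406.

-406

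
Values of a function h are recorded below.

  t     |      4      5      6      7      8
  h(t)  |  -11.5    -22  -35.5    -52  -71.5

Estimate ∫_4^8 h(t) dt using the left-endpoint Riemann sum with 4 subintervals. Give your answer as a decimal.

-121

Δt = 1.
Sum = 1·[(-11.5) + (-22) + (-35.5) + (-52)] = -121.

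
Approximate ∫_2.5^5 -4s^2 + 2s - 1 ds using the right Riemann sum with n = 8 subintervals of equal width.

-140.68359375

Δs = (5 − 2.5)/8 = 0.3125.
Right endpoints: 2.8125, 3.125, 3.4375, 3.75, 4.0625, 4.375, 4.6875, 5.
f(2.8125) = -27.015625, f(3.125) = -33.8125, f(3.4375) = -41.390625, f(3.75) = -49.75, f(4.0625) = -58.890625, f(4.375) = -68.8125, f(4.6875) = -79.515625, f(5) = -91.
Sum = Δs · [f(2.8125) + f(3.125) + f(3.4375) + ...].
Sum = -140.68359375.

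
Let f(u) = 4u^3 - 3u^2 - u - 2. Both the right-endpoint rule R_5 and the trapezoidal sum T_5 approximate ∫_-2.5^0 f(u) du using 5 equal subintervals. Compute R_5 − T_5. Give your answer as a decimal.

19.6875

R_5 = -38.75.
T_5 = -58.4375.
R_5 − T_5 = 19.6875.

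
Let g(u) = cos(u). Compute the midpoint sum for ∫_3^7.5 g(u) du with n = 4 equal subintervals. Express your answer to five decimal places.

0.84051

Δu = (7.5 − 3)/4 = 1.125.
Midpoints: 3.5625, 4.6875, 5.8125, 6.9375.
g(3.5625) ≈ -0.91272, g(4.6875) ≈ -0.02489, g(5.8125) ≈ 0.89126, g(6.9375) ≈ 0.79347.
Sum = Δu · [g(3.5625) + g(4.6875) + g(5.8125) + g(6.9375)].
Sum ≈ 0.84051.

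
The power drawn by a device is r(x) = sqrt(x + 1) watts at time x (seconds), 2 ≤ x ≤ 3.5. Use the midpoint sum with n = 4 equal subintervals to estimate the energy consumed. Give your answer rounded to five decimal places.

2.90017

Δx = (3.5 − 2)/4 = 0.375.
Midpoints: 2.1875, 2.5625, 2.9375, 3.3125.
r(2.1875) ≈ 1.78536, r(2.5625) ≈ 1.88746, r(2.9375) ≈ 1.98431, r(3.3125) ≈ 2.07666.
Sum = Δx · [r(2.1875) + r(2.5625) + r(2.9375) + r(3.3125)].
Sum ≈ 2.90017.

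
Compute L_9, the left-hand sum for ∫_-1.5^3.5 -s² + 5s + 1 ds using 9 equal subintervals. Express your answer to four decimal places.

Δs = (3.5 − (-1.5))/9 = 5/9.
Left endpoints: -1.5, -17/18, -7/18, 1/6, 13/18, 23/18, 11/6, 43/18, 53/18.
f(-1.5) = -8.75, f(-17/18) = -1495/324, f(-7/18) = -355/324, f(1/6) = 65/36, f(13/18) = 1325/324, f(23/18) = 1865/324, f(11/6) = 245/36, f(43/18) = 2345/324, f(53/18) = 2285/324.
Sum = Δs · [f(-1.5) + f(-17/18) + f(-7/18) + ...].
Sum ≈ 10.1595.

10.1595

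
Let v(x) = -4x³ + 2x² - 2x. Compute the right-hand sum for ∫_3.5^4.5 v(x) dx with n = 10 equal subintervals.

Δx = (4.5 − 3.5)/10 = 0.1.
Right endpoints: 3.6, 3.7, 3.8, 3.9, 4, 4.1, 4.2, 4.3, 4.4, 4.5.
v(3.6) = -167.904, v(3.7) = -182.632, v(3.8) = -198.208, v(3.9) = -214.656, v(4) = -232, v(4.1) = -250.264, v(4.2) = -269.472, v(4.3) = -289.648, v(4.4) = -310.816, v(4.5) = -333.
Sum = Δx · [v(3.6) + v(3.7) + v(3.8) + ...].
Sum = -244.86.

-244.86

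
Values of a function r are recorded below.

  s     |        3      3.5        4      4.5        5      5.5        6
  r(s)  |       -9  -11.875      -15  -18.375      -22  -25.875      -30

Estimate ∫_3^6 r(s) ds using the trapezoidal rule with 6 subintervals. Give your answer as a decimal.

-56.3125

Δs = 0.5.
T_6 = (0.5/2)·[(-9) + 2·(-11.875) + 2·(-15) + 2·(-18.375) + 2·(-22) + 2·(-25.875) + (-30)] = -56.3125.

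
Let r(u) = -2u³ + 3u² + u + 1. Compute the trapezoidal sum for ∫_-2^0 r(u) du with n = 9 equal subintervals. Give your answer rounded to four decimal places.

Δu = (0 − (-2))/9 = 2/9.
r(-2) = 27, r(-16/9) = 14537/729, r(-14/9) = 10375/729, r(-4/3) = 263/27, r(-10/9) = 4619/729, r(-8/9) = 2833/729, r(-2/3) = 61/27, r(-4/9) = 965/729, r(-2/9) = 691/729, r(0) = 1.
T_9 = (Δu/2)·[r(u_0) + 2r(u_1) + ... + 2r(u_{8}) + r(u_9)].
Sum ≈ 16.1481.

16.1481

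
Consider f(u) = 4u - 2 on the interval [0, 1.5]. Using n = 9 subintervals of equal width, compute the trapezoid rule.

Δu = (1.5 − 0)/9 = 1/6.
f(0) = -2, f(1/6) = -4/3, f(1/3) = -2/3, f(0.5) = 0, f(2/3) = 2/3, f(5/6) = 4/3, f(1) = 2, f(7/6) = 8/3, f(4/3) = 10/3, f(1.5) = 4.
T_9 = (Δu/2)·[f(u_0) + 2f(u_1) + ... + 2f(u_{8}) + f(u_9)].
Sum = 1.5.

1.5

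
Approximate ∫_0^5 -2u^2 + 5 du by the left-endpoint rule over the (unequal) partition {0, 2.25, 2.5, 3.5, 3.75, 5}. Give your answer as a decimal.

-31.3125

Subinterval widths: 2.25, 0.25, 1, 0.25, 1.25.
Left endpoints: 0, 2.25, 2.5, 3.5, 3.75.
f(0) = 5, f(2.25) = -5.125, f(2.5) = -7.5, f(3.5) = -19.5, f(3.75) = -23.125.
Sum = Σ Δu_i · f(u_i).
Sum = -31.3125.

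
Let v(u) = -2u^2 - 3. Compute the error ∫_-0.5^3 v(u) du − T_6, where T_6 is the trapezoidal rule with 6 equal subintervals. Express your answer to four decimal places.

Exact integral: ∫_-0.5^3 v(u) du ≈ -28.583333.
T_6 ≈ -28.980324.
Error ≈ -28.583333 − (-28.980324) ≈ 0.3970.

0.3970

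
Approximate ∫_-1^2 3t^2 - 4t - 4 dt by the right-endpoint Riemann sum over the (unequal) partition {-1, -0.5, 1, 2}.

Subinterval widths: 0.5, 1.5, 1.
Right endpoints: -0.5, 1, 2.
f(-0.5) = -1.25, f(1) = -5, f(2) = 0.
Sum = Σ Δt_i · f(t_i).
Sum = -8.125.

-8.125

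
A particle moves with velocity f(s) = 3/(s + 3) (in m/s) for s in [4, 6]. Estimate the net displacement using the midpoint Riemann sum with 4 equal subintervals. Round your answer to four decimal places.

Δs = (6 − 4)/4 = 0.5.
Midpoints: 4.25, 4.75, 5.25, 5.75.
f(4.25) = 12/29, f(4.75) = 12/31, f(5.25) = 4/11, f(5.75) = 12/35.
Sum = Δs · [f(4.25) + f(4.75) + f(5.25) + f(5.75)].
Sum ≈ 0.7537.

0.7537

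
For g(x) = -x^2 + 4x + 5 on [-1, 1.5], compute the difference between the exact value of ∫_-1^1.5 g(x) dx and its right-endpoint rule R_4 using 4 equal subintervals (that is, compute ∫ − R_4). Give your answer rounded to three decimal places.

-2.572

Exact integral: ∫_-1^1.5 g(x) dx ≈ 13.54167.
R_4 = 16.11328125.
Error ≈ 13.54167 − 16.11328125 ≈ -2.572.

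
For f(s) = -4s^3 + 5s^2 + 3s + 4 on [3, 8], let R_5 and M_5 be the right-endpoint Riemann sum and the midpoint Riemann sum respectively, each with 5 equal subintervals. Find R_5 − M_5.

R_5 = -3980.
M_5 = -3078.75.
R_5 − M_5 = -901.25.

-901.25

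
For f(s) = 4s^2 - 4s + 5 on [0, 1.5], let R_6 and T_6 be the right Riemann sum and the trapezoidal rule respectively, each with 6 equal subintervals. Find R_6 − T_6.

0.375

R_6 = 7.9375.
T_6 = 7.5625.
R_6 − T_6 = 0.375.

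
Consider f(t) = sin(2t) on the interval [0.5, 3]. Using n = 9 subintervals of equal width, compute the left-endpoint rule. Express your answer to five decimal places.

-0.04883

Δt = (3 − 0.5)/9 = 5/18.
Left endpoints: 0.5, 7/9, 19/18, 4/3, 29/18, 17/9, 13/6, 22/9, 49/18.
f(0.5) ≈ 0.84147, f(7/9) ≈ 0.99988, f(19/18) ≈ 0.85755, f(4/3) ≈ 0.45727, f(29/18) ≈ -0.08054, f(17/9) ≈ -0.59413, f(13/6) ≈ -0.92901, f(22/9) ≈ -0.98446, f(49/18) ≈ -0.74380.
Sum = Δt · [f(0.5) + f(7/9) + f(19/18) + ...].
Sum ≈ -0.04883.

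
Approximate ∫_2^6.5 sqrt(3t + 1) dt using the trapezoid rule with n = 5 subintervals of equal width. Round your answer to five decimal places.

Δt = (6.5 − 2)/5 = 0.9.
f(2) ≈ 2.64575, f(2.9) ≈ 3.11448, f(3.8) ≈ 3.52136, f(4.7) ≈ 3.88587, f(5.6) ≈ 4.21900, f(6.5) ≈ 4.52769.
T_5 = (Δt/2)·[f(t_0) + 2f(t_1) + ... + 2f(t_{4}) + f(t_5)].
Sum ≈ 16.49470.

16.49470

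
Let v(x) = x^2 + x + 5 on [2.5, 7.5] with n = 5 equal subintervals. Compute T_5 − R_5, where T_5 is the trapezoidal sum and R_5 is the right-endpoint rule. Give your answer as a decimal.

-27.5

T_5 = 186.25.
R_5 = 213.75.
T_5 − R_5 = -27.5.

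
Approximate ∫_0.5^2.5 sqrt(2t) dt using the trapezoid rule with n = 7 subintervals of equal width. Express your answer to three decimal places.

Δt = (2.5 − 0.5)/7 = 2/7.
f(0.5) ≈ 1.000, f(11/14) ≈ 1.254, f(15/14) ≈ 1.464, f(19/14) ≈ 1.648, f(23/14) ≈ 1.813, f(27/14) ≈ 1.964, f(31/14) ≈ 2.104, f(2.5) ≈ 2.236.
T_7 = (Δt/2)·[f(t_0) + 2f(t_1) + ... + 2f(t_{6}) + f(t_7)].
Sum ≈ 3.390.

3.390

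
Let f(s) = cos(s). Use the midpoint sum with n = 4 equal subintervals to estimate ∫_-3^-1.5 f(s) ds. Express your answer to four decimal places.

Δs = (-1.5 − (-3))/4 = 0.375.
Midpoints: -2.8125, -2.4375, -2.0625, -1.6875.
f(-2.8125) ≈ -0.9463, f(-2.4375) ≈ -0.7622, f(-2.0625) ≈ -0.4721, f(-1.6875) ≈ -0.1164.
Sum = Δs · [f(-2.8125) + f(-2.4375) + f(-2.0625) + f(-1.6875)].
Sum ≈ -0.8614.

-0.8614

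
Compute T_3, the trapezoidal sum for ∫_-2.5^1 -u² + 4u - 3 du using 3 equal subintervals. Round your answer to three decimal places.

Δu = (1 − (-2.5))/3 = 7/6.
f(-2.5) = -19.25, f(-4/3) = -91/9, f(-1/6) = -133/36, f(1) = 0.
T_3 = (Δu/2)·[f(u_0) + 2f(u_1) + 2f(u_2) + f(u_3)].
Sum ≈ -27.336.

-27.336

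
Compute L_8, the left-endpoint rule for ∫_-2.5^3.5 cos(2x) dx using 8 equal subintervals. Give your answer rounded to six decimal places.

-0.297880

Δx = (3.5 − (-2.5))/8 = 0.75.
Left endpoints: -2.5, -1.75, -1, -0.25, 0.5, 1.25, 2, 2.75.
f(-2.5) ≈ 0.283662, f(-1.75) ≈ -0.936457, f(-1) ≈ -0.416147, f(-0.25) ≈ 0.877583, f(0.5) ≈ 0.540302, f(1.25) ≈ -0.801144, f(2) ≈ -0.653644, f(2.75) ≈ 0.708670.
Sum = Δx · [f(-2.5) + f(-1.75) + f(-1) + ...].
Sum ≈ -0.297880.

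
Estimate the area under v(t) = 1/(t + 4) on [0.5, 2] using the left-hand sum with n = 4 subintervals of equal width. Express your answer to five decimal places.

0.29835

Δt = (2 − 0.5)/4 = 0.375.
Left endpoints: 0.5, 0.875, 1.25, 1.625.
v(0.5) = 2/9, v(0.875) = 8/39, v(1.25) = 4/21, v(1.625) = 8/45.
Sum = Δt · [v(0.5) + v(0.875) + v(1.25) + v(1.625)].
Sum ≈ 0.29835.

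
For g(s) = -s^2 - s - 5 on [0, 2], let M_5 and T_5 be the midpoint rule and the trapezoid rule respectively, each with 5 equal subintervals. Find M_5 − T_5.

M_5 = -14.64.
T_5 = -14.72.
M_5 − T_5 = 0.08.

0.08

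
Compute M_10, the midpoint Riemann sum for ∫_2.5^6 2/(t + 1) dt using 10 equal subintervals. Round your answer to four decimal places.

Δt = (6 − 2.5)/10 = 0.35.
Midpoints: 2.675, 3.025, 3.375, 3.725, 4.075, 4.425, 4.775, 5.125, 5.475, 5.825.
f(2.675) = 80/147, f(3.025) = 80/161, f(3.375) = 16/35, f(3.725) = 80/189, f(4.075) = 80/203, f(4.425) = 80/217, f(4.775) = 80/231, f(5.125) = 16/49, f(5.475) = 80/259, f(5.825) = 80/273.
Sum = Δt · [f(2.675) + f(3.025) + f(3.375) + ...].
Sum ≈ 1.3857.

1.3857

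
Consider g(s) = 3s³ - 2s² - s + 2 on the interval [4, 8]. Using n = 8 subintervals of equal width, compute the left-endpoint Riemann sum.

Δs = (8 − 4)/8 = 0.5.
Left endpoints: 4, 4.5, 5, 5.5, 6, 6.5, 7, 7.5.
g(4) = 158, g(4.5) = 230.375, g(5) = 322, g(5.5) = 435.125, g(6) = 572, g(6.5) = 734.875, g(7) = 926, g(7.5) = 1147.625.
Sum = Δs · [g(4) + g(4.5) + g(5) + ...].
Sum = 2263.

2263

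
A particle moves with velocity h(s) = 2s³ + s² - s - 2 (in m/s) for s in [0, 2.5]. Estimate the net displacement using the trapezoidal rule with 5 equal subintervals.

Δs = (2.5 − 0)/5 = 0.5.
h(0) = -2, h(0.5) = -2, h(1) = 0, h(1.5) = 5.5, h(2) = 16, h(2.5) = 33.
T_5 = (Δs/2)·[h(s_0) + 2h(s_1) + ... + 2h(s_{4}) + h(s_5)].
Sum = 17.5.

17.5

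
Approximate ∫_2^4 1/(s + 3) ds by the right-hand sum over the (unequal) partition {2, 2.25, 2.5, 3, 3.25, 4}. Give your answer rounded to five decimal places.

0.32355

Subinterval widths: 0.25, 0.25, 0.5, 0.25, 0.75.
Right endpoints: 2.25, 2.5, 3, 3.25, 4.
f(2.25) = 4/21, f(2.5) = 2/11, f(3) = 1/6, f(3.25) = 0.16, f(4) = 1/7.
Sum = Σ Δs_i · f(s_i).
Sum ≈ 0.32355.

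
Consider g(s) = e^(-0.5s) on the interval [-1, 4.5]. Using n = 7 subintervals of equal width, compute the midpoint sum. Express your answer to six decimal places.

3.066884

Δs = (4.5 − (-1))/7 = 11/14.
Midpoints: -17/28, 5/28, 27/28, 1.75, 71/28, 93/28, 115/28.
g(-17/28) ≈ 1.354688, g(5/28) ≈ 0.914584, g(27/28) ≈ 0.617459, g(1.75) ≈ 0.416862, g(71/28) ≈ 0.281434, g(93/28) ≈ 0.190003, g(115/28) ≈ 0.128276.
Sum = Δs · [g(-17/28) + g(5/28) + g(27/28) + ...].
Sum ≈ 3.066884.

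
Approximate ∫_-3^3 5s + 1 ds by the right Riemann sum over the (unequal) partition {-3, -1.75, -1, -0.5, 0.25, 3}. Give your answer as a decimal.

Subinterval widths: 1.25, 0.75, 0.5, 0.75, 2.75.
Right endpoints: -1.75, -1, -0.5, 0.25, 3.
f(-1.75) = -7.75, f(-1) = -4, f(-0.5) = -1.5, f(0.25) = 2.25, f(3) = 16.
Sum = Σ Δs_i · f(s_i).
Sum = 32.25.

32.25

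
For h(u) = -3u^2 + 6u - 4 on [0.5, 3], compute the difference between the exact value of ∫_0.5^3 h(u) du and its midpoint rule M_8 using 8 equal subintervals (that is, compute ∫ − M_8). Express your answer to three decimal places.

-0.061

Exact integral: ∫_0.5^3 h(u) du = -10.625.
M_8 ≈ -10.56396.
Error ≈ -10.625 − (-10.56396) ≈ -0.061.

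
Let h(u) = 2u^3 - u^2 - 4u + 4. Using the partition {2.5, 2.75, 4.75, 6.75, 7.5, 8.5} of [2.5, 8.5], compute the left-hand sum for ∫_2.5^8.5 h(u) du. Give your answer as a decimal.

Subinterval widths: 0.25, 2, 2, 0.75, 1.
Left endpoints: 2.5, 2.75, 4.75, 6.75, 7.5.
h(2.5) = 19, h(2.75) = 27.03125, h(4.75) = 176.78125, h(6.75) = 546.53125, h(7.5) = 761.5.
Sum = Σ Δu_i · h(u_i).
Sum = 1583.7734375.

1583.7734375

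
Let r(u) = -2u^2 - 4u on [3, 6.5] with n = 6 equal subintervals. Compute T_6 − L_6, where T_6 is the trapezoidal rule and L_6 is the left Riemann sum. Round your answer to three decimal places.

-23.479

T_6 ≈ -231.98032.
L_6 ≈ -208.50116.
T_6 − L_6 ≈ -23.479.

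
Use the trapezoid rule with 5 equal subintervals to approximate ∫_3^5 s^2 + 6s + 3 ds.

Δs = (5 − 3)/5 = 0.4.
f(3) = 30, f(3.4) = 34.96, f(3.8) = 40.24, f(4.2) = 45.84, f(4.6) = 51.76, f(5) = 58.
T_5 = (Δs/2)·[f(s_0) + 2f(s_1) + ... + 2f(s_{4}) + f(s_5)].
Sum = 86.72.

86.72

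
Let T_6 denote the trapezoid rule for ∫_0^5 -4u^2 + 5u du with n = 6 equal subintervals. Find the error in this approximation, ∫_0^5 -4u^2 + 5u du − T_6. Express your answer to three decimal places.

Exact integral: ∫_0^5 f(u) du ≈ -104.16667.
T_6 ≈ -106.48148.
Error ≈ -104.16667 − (-106.48148) ≈ 2.315.

2.315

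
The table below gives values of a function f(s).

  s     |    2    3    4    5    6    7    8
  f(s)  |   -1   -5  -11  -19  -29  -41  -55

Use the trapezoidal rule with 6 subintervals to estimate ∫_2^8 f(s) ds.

Δs = 1.
T_6 = (1/2)·[(-1) + 2·(-5) + 2·(-11) + 2·(-19) + 2·(-29) + 2·(-41) + (-55)] = -133.

-133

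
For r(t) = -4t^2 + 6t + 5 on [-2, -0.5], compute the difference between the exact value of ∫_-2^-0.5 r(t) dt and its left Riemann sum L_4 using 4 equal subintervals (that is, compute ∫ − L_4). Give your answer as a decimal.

Exact integral: ∫_-2^-0.5 r(t) dt = -14.25.
L_4 = -18.890625.
Error = -14.25 − (-18.890625) = 4.640625.

4.640625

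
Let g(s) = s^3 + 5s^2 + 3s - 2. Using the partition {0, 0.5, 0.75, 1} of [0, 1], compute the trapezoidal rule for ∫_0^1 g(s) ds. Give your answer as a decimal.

1.57421875

Subinterval widths: 0.5, 0.25, 0.25.
g(0) = -2, g(0.5) = 0.875, g(0.75) = 3.484375, g(1) = 7.
On each subinterval the trapezoid contributes (Δs_i/2)·[g(s_{i-1}) + g(s_i)].
Sum = 1.57421875.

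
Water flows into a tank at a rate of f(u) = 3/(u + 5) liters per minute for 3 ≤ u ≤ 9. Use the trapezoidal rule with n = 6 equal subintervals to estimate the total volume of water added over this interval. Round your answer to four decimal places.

1.6815

Δu = (9 − 3)/6 = 1.
f(3) = 0.375, f(4) = 1/3, f(5) = 0.3, f(6) = 3/11, f(7) = 0.25, f(8) = 3/13, f(9) = 3/14.
T_6 = (Δu/2)·[f(u_0) + 2f(u_1) + ... + 2f(u_{5}) + f(u_6)].
Sum ≈ 1.6815.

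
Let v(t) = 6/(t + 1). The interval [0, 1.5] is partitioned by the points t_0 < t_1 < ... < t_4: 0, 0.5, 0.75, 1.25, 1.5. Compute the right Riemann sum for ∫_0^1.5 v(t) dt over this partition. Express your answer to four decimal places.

Subinterval widths: 0.5, 0.25, 0.5, 0.25.
Right endpoints: 0.5, 0.75, 1.25, 1.5.
v(0.5) = 4, v(0.75) = 24/7, v(1.25) = 8/3, v(1.5) = 2.4.
Sum = Σ Δt_i · v(t_i).
Sum ≈ 4.7905.

4.7905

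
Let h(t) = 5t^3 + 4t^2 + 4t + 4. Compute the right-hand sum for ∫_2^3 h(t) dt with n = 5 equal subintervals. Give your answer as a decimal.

Δt = (3 − 2)/5 = 0.2.
Right endpoints: 2.2, 2.4, 2.6, 2.8, 3.
h(2.2) = 85.4, h(2.4) = 105.76, h(2.6) = 129.32, h(2.8) = 156.32, h(3) = 187.
Sum = Δt · [h(2.2) + h(2.4) + h(2.6) + h(2.8) + h(3)].
Sum = 132.76.

132.76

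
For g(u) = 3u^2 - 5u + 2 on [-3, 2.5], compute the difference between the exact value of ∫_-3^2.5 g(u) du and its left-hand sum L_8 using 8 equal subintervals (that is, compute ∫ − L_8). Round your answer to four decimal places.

Exact integral: ∫_-3^2.5 g(u) du = 60.5.
L_8 ≈ 74.088867.
Error ≈ 60.5 − 74.088867 ≈ -13.5889.

-13.5889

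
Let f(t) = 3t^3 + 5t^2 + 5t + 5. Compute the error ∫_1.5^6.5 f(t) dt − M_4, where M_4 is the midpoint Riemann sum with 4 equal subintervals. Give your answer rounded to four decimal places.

26.6927

Exact integral: ∫_1.5^6.5 f(t) dt ≈ 1912.083333.
M_4 = 1885.390625.
Error ≈ 1912.083333 − 1885.390625 ≈ 26.6927.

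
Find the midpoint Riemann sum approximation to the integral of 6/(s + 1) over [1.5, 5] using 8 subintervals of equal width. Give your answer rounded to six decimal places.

Δs = (5 − 1.5)/8 = 0.4375.
Midpoints: 1.71875, 2.15625, 2.59375, 3.03125, 3.46875, 3.90625, 4.34375, 4.78125.
f(1.71875) = 64/29, f(2.15625) = 192/101, f(2.59375) = 192/115, f(3.03125) = 64/43, f(3.46875) = 192/143, f(3.90625) = 192/157, f(4.34375) = 64/57, f(4.78125) = 192/185.
Sum = Δs · [f(1.71875) + f(2.15625) + f(2.59375) + ...].
Sum ≈ 5.246525.

5.246525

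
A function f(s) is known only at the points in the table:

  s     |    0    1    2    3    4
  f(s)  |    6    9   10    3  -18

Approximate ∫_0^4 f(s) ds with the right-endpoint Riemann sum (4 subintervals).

Δs = 1.
Sum = 1·[9 + 10 + 3 + (-18)] = 4.

4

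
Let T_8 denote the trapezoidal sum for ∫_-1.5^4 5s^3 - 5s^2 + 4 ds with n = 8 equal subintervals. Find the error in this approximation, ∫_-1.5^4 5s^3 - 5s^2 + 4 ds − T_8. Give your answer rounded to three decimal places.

-5.957

Exact integral: ∫_-1.5^4 f(s) ds ≈ 223.38021.
T_8 ≈ 229.33765.
Error ≈ 223.38021 − 229.33765 ≈ -5.957.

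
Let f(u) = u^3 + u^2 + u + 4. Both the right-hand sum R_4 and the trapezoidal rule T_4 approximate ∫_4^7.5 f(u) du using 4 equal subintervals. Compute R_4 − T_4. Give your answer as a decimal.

175.7109375

R_4 ≈ 1064.293945.
T_4 ≈ 888.583008.
R_4 − T_4 = 175.7109375.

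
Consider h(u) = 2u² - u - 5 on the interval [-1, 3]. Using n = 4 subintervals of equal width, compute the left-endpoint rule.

-10

Δu = (3 − (-1))/4 = 1.
Left endpoints: -1, 0, 1, 2.
h(-1) = -2, h(0) = -5, h(1) = -4, h(2) = 1.
Sum = Δu · [h(-1) + h(0) + h(1) + h(2)].
Sum = -10.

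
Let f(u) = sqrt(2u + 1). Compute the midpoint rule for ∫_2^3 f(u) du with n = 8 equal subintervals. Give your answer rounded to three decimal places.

Δu = (3 − 2)/8 = 0.125.
Midpoints: 2.0625, 2.1875, 2.3125, 2.4375, 2.5625, 2.6875, 2.8125, 2.9375.
f(2.0625) ≈ 2.264, f(2.1875) ≈ 2.318, f(2.3125) ≈ 2.372, f(2.4375) ≈ 2.424, f(2.5625) ≈ 2.475, f(2.6875) ≈ 2.525, f(2.8125) ≈ 2.574, f(2.9375) ≈ 2.622.
Sum = Δu · [f(2.0625) + f(2.1875) + f(2.3125) + ...].
Sum ≈ 2.447.

2.447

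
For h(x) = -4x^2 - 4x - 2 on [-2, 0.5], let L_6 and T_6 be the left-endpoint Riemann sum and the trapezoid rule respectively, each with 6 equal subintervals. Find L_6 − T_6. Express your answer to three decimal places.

L_6 ≈ -9.66435.
T_6 ≈ -8.62269.
L_6 − T_6 ≈ -1.042.

-1.042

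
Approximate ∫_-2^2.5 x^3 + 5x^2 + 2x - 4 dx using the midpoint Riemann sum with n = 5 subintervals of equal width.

27.6440625

Δx = (2.5 − (-2))/5 = 0.9.
Midpoints: -1.55, -0.65, 0.25, 1.15, 2.05.
f(-1.55) = 1.188625, f(-0.65) = -3.462125, f(0.25) = -3.171875, f(1.15) = 6.433375, f(2.05) = 29.727625.
Sum = Δx · [f(-1.55) + f(-0.65) + f(0.25) + f(1.15) + f(2.05)].
Sum = 27.6440625.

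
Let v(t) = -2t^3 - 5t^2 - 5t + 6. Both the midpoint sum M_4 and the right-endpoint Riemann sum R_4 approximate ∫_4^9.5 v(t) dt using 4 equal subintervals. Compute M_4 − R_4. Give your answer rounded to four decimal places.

1483.3135

M_4 ≈ -5380.020508.
R_4 ≈ -6863.333984.
M_4 − R_4 ≈ 1483.3135.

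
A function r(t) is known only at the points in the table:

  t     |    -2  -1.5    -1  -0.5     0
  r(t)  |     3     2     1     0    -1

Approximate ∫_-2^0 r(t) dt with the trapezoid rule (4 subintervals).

Δt = 0.5.
T_4 = (0.5/2)·[3 + 2·2 + 2·1 + 2·0 + (-1)] = 2.

2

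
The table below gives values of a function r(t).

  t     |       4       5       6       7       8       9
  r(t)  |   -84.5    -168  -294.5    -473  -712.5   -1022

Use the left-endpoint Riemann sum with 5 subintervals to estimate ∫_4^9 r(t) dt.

Δt = 1.
Sum = 1·[(-84.5) + (-168) + (-294.5) + (-473) + (-712.5)] = -1732.5.

-1732.5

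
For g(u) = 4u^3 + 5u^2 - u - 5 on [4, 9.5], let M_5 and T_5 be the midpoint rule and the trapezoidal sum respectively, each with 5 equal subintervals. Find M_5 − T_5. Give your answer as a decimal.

M_5 = 9099.035.
T_5 = 9242.1175.
M_5 − T_5 = -143.0825.

-143.0825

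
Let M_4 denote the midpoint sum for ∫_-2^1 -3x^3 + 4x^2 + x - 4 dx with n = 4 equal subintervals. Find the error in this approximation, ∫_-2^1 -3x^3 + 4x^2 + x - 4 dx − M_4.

Exact integral: ∫_-2^1 f(x) dx = 9.75.
M_4 = 8.5546875.
Error = 9.75 − 8.5546875 = 1.1953125.

1.1953125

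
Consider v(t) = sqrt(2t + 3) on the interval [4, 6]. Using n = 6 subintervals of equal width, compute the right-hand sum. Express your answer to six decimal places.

7.296285

Δt = (6 − 4)/6 = 1/3.
Right endpoints: 13/3, 14/3, 5, 16/3, 17/3, 6.
v(13/3) ≈ 3.415650, v(14/3) ≈ 3.511885, v(5) ≈ 3.605551, v(16/3) ≈ 3.696846, v(17/3) ≈ 3.785939, v(6) ≈ 3.872983.
Sum = Δt · [v(13/3) + v(14/3) + v(5) + ...].
Sum ≈ 7.296285.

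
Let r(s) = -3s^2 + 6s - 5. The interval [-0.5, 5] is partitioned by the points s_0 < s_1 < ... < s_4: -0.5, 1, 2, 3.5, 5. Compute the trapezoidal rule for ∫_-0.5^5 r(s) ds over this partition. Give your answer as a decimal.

-83.9375

Subinterval widths: 1.5, 1, 1.5, 1.5.
r(-0.5) = -8.75, r(1) = -2, r(2) = -5, r(3.5) = -20.75, r(5) = -50.
On each subinterval the trapezoid contributes (Δs_i/2)·[r(s_{i-1}) + r(s_i)].
Sum = -83.9375.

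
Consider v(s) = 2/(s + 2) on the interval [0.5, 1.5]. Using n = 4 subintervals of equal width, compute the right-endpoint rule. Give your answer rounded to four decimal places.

0.6452

Δs = (1.5 − 0.5)/4 = 0.25.
Right endpoints: 0.75, 1, 1.25, 1.5.
v(0.75) = 8/11, v(1) = 2/3, v(1.25) = 8/13, v(1.5) = 4/7.
Sum = Δs · [v(0.75) + v(1) + v(1.25) + v(1.5)].
Sum ≈ 0.6452.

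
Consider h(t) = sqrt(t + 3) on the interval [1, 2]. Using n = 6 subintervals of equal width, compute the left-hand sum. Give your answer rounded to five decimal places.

Δt = (2 − 1)/6 = 1/6.
Left endpoints: 1, 7/6, 4/3, 1.5, 5/3, 11/6.
h(1) ≈ 2.00000, h(7/6) ≈ 2.04124, h(4/3) ≈ 2.08167, h(1.5) ≈ 2.12132, h(5/3) ≈ 2.16025, h(11/6) ≈ 2.19848.
Sum = Δt · [h(1) + h(7/6) + h(4/3) + ...].
Sum ≈ 2.10049.

2.10049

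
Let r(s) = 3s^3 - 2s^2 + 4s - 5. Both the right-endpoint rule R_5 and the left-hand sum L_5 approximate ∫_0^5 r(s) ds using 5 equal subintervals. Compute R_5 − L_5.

345

R_5 = 600.
L_5 = 255.
R_5 − L_5 = 345.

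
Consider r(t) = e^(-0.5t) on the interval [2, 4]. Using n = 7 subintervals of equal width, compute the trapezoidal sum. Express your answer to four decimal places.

Δt = (4 − 2)/7 = 2/7.
r(2) ≈ 0.3679, r(16/7) ≈ 0.3189, r(18/7) ≈ 0.2765, r(20/7) ≈ 0.2397, r(22/7) ≈ 0.2077, r(24/7) ≈ 0.1801, r(26/7) ≈ 0.1561, r(4) ≈ 0.1353.
T_7 = (Δt/2)·[r(t_0) + 2r(t_1) + ... + 2r(t_{6}) + r(t_7)].
Sum ≈ 0.4659.

0.4659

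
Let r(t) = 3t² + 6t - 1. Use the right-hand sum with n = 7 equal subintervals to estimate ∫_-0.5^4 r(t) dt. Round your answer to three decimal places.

Δt = (4 − (-0.5))/7 = 9/14.
Right endpoints: 1/7, 11/14, 10/7, 29/14, 19/7, 47/14, 4.
r(1/7) = -4/49, r(11/14) = 1091/196, r(10/7) = 671/49, r(29/14) = 4763/196, r(19/7) = 1832/49, r(47/14) = 10379/196, r(4) = 71.
Sum = Δt · [r(1/7) + r(11/14) + r(10/7) + ...].
Sum ≈ 131.671.

131.671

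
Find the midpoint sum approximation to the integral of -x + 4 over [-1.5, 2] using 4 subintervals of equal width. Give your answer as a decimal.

Δx = (2 − (-1.5))/4 = 0.875.
Midpoints: -1.0625, -0.1875, 0.6875, 1.5625.
f(-1.0625) = 5.0625, f(-0.1875) = 4.1875, f(0.6875) = 3.3125, f(1.5625) = 2.4375.
Sum = Δx · [f(-1.0625) + f(-0.1875) + f(0.6875) + f(1.5625)].
Sum = 13.125.

13.125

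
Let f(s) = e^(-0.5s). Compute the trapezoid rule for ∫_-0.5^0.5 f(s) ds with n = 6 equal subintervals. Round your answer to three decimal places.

Δs = (0.5 − (-0.5))/6 = 1/6.
f(-0.5) ≈ 1.284, f(-1/3) ≈ 1.181, f(-1/6) ≈ 1.087, f(0) ≈ 1.000, f(1/6) ≈ 0.920, f(1/3) ≈ 0.846, f(0.5) ≈ 0.779.
T_6 = (Δs/2)·[f(s_0) + 2f(s_1) + ... + 2f(s_{5}) + f(s_6)].
Sum ≈ 1.011.

1.011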